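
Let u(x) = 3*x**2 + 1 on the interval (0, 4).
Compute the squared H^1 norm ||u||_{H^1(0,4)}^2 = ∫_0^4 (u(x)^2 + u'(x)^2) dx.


||u||_{H^1}^2 = 13716/5

The H^1 norm (squared) on an interval (0, L) is
  ||u||_{H^1}^2 = ∫_0^L u(x)^2 dx + ∫_0^L u'(x)^2 dx.
Compute u'(x) = 6*x.
Then u(x)^2 = 9*x**4 + 6*x**2 + 1 and u'(x)^2 = 36*x**2.
Integrate each monomial from 0 to 4 using ∫_0^4 c·x^n dx = c·4^(n+1)/(n+1):
  ∫_0^4 u(x)^2 dx = ∫_0^4 (9*x^4 + 6*x^2 + 1) dx. Term by term:
    ∫_0^4 9*x^4 dx = 9216/5;  ∫_0^4 6*x^2 dx = 128;  ∫_0^4 1 dx = 4.
  Sum: 9216/5 + 128 + 4 = 9876/5.
  ∫_0^4 u'(x)^2 dx = ∫_0^4 (36*x^2) dx. Term by term:
    ∫_0^4 36*x^2 dx = 768.
Adding: ||u||_{H^1}^2 = 9876/5 + 768 = 13716/5.


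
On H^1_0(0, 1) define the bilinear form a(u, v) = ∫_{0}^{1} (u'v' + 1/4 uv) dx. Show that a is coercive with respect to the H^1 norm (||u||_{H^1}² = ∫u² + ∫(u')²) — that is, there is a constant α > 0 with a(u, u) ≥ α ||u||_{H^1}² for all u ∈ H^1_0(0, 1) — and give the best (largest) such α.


α = (1/4 + π^2)/(1 + π^2)

Coercivity of a(·,·) on H^1_0(0, 1) means a(u, u) ≥ α ||u||_{H^1}² for every u ∈ H^1_0.
The interval has length L = 1, and Poincaré/coercivity depend only on L. Here a(u, u) = ∫(u')² + (1/4)·∫u².
Here 0 < c = 1/4 < 1. The condition a(u,u) ≥ α||u||_{H^1}² reads (1−α)∫(u')² ≥ (α−c)∫u². Any admissible α is ≤ 1 (rapidly oscillating u have ∫u²/∫(u')² → 0), and α = 1 would force 0 ≥ (1−c)∫u², impossible since c < 1; so 1−α > 0. By the sharp Poincaré inequality on H^1_0 of an interval of length L, ∫(u')² ≥ (π/L)²∫u² with equality for the first sine mode sin(π(x−x₀)/L) (x₀ the left endpoint), so the inequality holds for all u iff (1−α)(π/L)² ≥ α − c, i.e. α ≤ ((π/L)² + c)/((π/L)² + 1) = (1 + c(L/π)²)/(1 + (L/π)²). With (π/L)² = π^2 and c = 1/4, the largest admissible constant is α = ((π/L)² + c)/((π/L)² + 1).
Simplifying, α = (1/4 + π^2)/(1 + π^2).


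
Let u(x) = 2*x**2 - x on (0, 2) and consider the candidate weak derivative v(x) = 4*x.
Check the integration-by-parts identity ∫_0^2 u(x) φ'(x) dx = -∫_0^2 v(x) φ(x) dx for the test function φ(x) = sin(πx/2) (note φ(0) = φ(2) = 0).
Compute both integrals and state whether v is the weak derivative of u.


LHS = -12/π, RHS = -16/π. No, v is not the weak derivative of u.

u(x) = 2*x**2 - x, classical derivative u'(x) = 4*x - 1.
φ(x) = sin(πx/2), so φ'(x) = π*cos(π*x/2)/2.
Note φ(0) = φ(2) = 0, so the boundary term u·φ vanishes.
LHS = ∫_0^2 u(x) φ'(x) dx = ∫_0^2 (π*x^2*cos(π*x/2) - π*x*cos(π*x/2)/2) dx. Term by term:
  ∫_0^2 π*x^2*cos(π*x/2) dx = -16/π;  ∫_0^2 -π*x*cos(π*x/2)/2 dx = 4/π.
Sum: -16/π + 4/π = -12/π.
So LHS = -12/π.
∫_0^2 v(x) φ(x) dx = ∫_0^2 (4*x*sin(π*x/2)) dx. Term by term:
  ∫_0^2 4*x*sin(π*x/2) dx = 16/π.
So RHS = -∫_0^2 v(x) φ(x) dx = -16/π.
LHS − RHS = 4/π ≠ 0, so the identity fails.
(For a valid weak derivative the identity must hold for EVERY test function, in particular this one. The failure shows v is NOT the weak derivative of u.)
Correct weak derivative would be u'(x) = 4*x - 1.


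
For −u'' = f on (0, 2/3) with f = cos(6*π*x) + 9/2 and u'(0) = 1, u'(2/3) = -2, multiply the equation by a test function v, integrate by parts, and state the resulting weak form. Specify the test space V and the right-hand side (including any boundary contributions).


V = H^1(0, 2/3) (v unrestricted at boundary; u is determined up to an additive constant); weak form: ∫_0^2/3 u'v' dx = ∫_0^2/3 (cos(6*π*x) + 9/2) v dx − 2·v(2/3) − v(0) for all v ∈ V.

Multiply both sides by a test function v and integrate from 0 to 2/3:
  ∫_0^2/3 −u''(x) v(x) dx = ∫_0^2/3 f(x) v(x) dx.
Integrate the LHS by parts once:
  ∫_0^2/3 −u'' v dx = −[u'(x) v(x)]_0^2/3 + ∫_0^2/3 u'(x) v'(x) dx.
Thus ∫_0^2/3 u'(x) v'(x) dx = ∫_0^2/3 f(x) v(x) dx + [u'(x) v(x)]_0^2/3.
Choose V so that boundary terms are either known or forced to vanish.
u has inhomogeneous Neumann u'(0) = 1, u'(2/3) = -2. [u' v]_0^2/3 = (-2)·v(2/3) − (1)·v(0) = − 2·v(2/3) − v(0). Take V = H^1(0, 2/3); boundary term becomes part of RHS.
Weak formulation: find u (satisfying any essential BC) such that ∫_0^2/3 u'(x) v'(x) dx = ∫_0^2/3 f v dx − 2·v(2/3) − v(0) for all v ∈ V (Neumann data are natural BCs: they enter the RHS as boundary terms).
Substituting f(x) = cos(6*π*x) + 9/2, the right-hand side is ∫_0^2/3 (cos(6*π*x) + 9/2) v dx − 2·v(2/3) − v(0).
Compatibility check (pure Neumann): taking v ≡ 1 ∈ V gives 0 = ∫_0^2/3 f dx + (-2) − (1), i.e. ∫_0^2/3 f dx must equal u'(0) − u'(2/3) = 3. Indeed ∫_0^2/3 (cos(6*π*x) + 9/2) dx = 3, so the data are compatible. The solution is then unique only up to an additive constant (fix it e.g. by requiring ∫_0^2/3 u dx = 0).


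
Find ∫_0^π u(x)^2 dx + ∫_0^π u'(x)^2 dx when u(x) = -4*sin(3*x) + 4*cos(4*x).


||u||_{H^1(0,π)}^2 = 3264/7 + 216*π

u'(x) = -16*sin(4*x) - 12*cos(3*x).
Expand u² and (u')² and integrate term by term on (0, π), using: for integers n ≥ 1, ∫_0^π sin²(nx) dx = ∫_0^π cos²(nx) dx = π/2; for n ≠ n', ∫_0^π sin(nx)sin(n'x) dx = ∫_0^π cos(nx)cos(n'x) dx = 0; and by product-to-sum, ∫_0^π sin(nx)cos(n'x) dx = ½∫_0^π [sin((n+n')x) + sin((n−n')x)] dx, which is 0 when n+n' is even and 2n/(n²−n'²) when n+n' is odd (it need not vanish on (0, π)).
  u² squared terms: (-4)²·∫sin(3x)² dx = 16·π/2 = 8*π;  (4)²·∫cos(4x)² dx = 16·π/2 = 8*π.
  u² cross terms: 2·(-4)·(4)·∫sin(3x)·cos(4x) dx = -32·(-6/7) = 192/7.
  So ∫_0^π u² dx = 8*π + 8*π + 192/7 = 192/7 + 16*π.
  (u')² squared terms: (-16)²·∫sin(4x)² dx = 256·π/2 = 128*π;  (-12)²·∫cos(3x)² dx = 144·π/2 = 72*π.
  (u')² cross terms: 2·(-16)·(-12)·∫sin(4x)·cos(3x) dx = 384·(8/7) = 3072/7.
  So ∫_0^π (u')² dx = 128*π + 72*π + 3072/7 = 3072/7 + 200*π.
||u||_{H^1}^2 = (192/7 + 16*π) + (3072/7 + 200*π) = 3264/7 + 216*π.


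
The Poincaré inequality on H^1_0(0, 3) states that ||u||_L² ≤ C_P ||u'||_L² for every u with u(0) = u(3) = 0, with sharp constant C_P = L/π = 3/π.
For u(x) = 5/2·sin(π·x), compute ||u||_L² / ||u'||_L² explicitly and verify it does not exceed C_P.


||u||_L² / ||u'||_L² = 1/π < C_P = 3/π.

u(x) = 5/2·sin(π·x), so u'(x) = 5*π*cos(π*x)/2.
Writing u(x) = A·sin(kπx/L) with A = 5/2 and k = 3, use ∫_0^L sin²(kπx/L) dx = L/2 and ∫_0^L cos²(kπx/L) dx = L/2.
u² = 25/4·sin²(π·x) and (u')² = 25*π^2/4·cos²(π·x), and each of sin², cos² integrates to L/2 = 3/2 over (0, 3).
∫_0^3 u² dx = 75/8, so ||u||_L² = 5*sqrt(6)/4.
∫_0^3 (u')² dx = 75*π^2/8, so ||u'||_L² = 5*sqrt(6)*π/4.
Ratio ||u||_L² / ||u'||_L² = 1/π.
Sharp Poincaré constant on H^1_0(0, 3) is C_P = L/π = 3/π, achieved by sin(π/3·x).
This is the k = 3 harmonic; the ratio L/(kπ) is strictly less than C_P = L/π, consistent with the sharp inequality ||u||_L² ≤ C_P ||u'||_L².


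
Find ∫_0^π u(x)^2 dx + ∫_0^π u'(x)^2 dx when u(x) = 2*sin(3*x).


||u||_{H^1(0,π)}^2 = 20*π

u'(x) = 6*cos(3*x).
Expand u² and (u')² and integrate term by term on (0, π), using: for integers n ≥ 1, ∫_0^π sin²(nx) dx = ∫_0^π cos²(nx) dx = π/2; for n ≠ n', ∫_0^π sin(nx)sin(n'x) dx = ∫_0^π cos(nx)cos(n'x) dx = 0; and by product-to-sum, ∫_0^π sin(nx)cos(n'x) dx = ½∫_0^π [sin((n+n')x) + sin((n−n')x)] dx, which is 0 when n+n' is even and 2n/(n²−n'²) when n+n' is odd (it need not vanish on (0, π)).
  u² squared terms: (2)²·∫sin(3x)² dx = 4·π/2 = 2*π.
  So ∫_0^π u² dx = 2*π.
  (u')² squared terms: (6)²·∫cos(3x)² dx = 36·π/2 = 18*π.
  So ∫_0^π (u')² dx = 18*π.
||u||_{H^1}^2 = (2*π) + (18*π) = 20*π.


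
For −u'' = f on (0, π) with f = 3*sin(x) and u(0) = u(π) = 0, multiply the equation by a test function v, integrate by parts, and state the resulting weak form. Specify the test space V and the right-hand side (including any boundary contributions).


V = H^1_0(0, π) (so v(0) = v(π) = 0); weak form: ∫_0^π u'v' dx = ∫_0^π (3*sin(x)) v dx for all v ∈ V.

Multiply both sides by a test function v and integrate from 0 to π:
  ∫_0^π −u''(x) v(x) dx = ∫_0^π f(x) v(x) dx.
Integrate the LHS by parts once:
  ∫_0^π −u'' v dx = −[u'(x) v(x)]_0^π + ∫_0^π u'(x) v'(x) dx.
Thus ∫_0^π u'(x) v'(x) dx = ∫_0^π f(x) v(x) dx + [u'(x) v(x)]_0^π.
Choose V so that boundary terms are either known or forced to vanish.
u is Dirichlet: u(0) = u(π) = 0. Let V = H^1_0(0, π); then v(0) = v(π) = 0, and [u' v]_0^π = 0.
Weak formulation: find u (satisfying any essential BC) such that ∫_0^π u'(x) v'(x) dx = ∫_0^π f v dx for all v ∈ V.
Substituting f(x) = 3*sin(x), the right-hand side is ∫_0^π (3*sin(x)) v dx.


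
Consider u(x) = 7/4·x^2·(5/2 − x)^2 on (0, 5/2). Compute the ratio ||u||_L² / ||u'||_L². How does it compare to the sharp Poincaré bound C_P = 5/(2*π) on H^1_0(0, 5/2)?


||u||_L² / ||u'||_L² = 5*sqrt(3)/12 < C_P = 5/(2*π).

u(x) = 7/4·x^2·(5/2 − x)^2, so u'(x) = 7*x*(2*x - 5)*(4*x - 5)/8.
u(x) = 7/4·x^2·(5/2 − x)^2 vanishes at x = 0 and x = 5/2, so u ∈ H^1_0(0, 5/2). Differentiate via the product rule and integrate the resulting polynomials term by term.
  ∫_0^5/2 u² dx = ∫_0^5/2 (49*x^8/16 - 245*x^7/8 + 3675*x^6/32 - 6125*x^5/32 + 30625*x^4/256) dx. Term by term:
    ∫_0^5/2 49*x^8/16 dx = 95703125/73728;  ∫_0^5/2 -245*x^7/8 dx = -95703125/16384;  ∫_0^5/2 3675*x^6/32 dx = 41015625/4096;
    ∫_0^5/2 -6125*x^5/32 dx = -95703125/12288;  ∫_0^5/2 30625*x^4/256 dx = 19140625/8192.
  Sum: 95703125/73728 − 95703125/16384 + 41015625/4096 − 95703125/12288 + 19140625/8192 = 2734375/147456.
  ∫_0^5/2 (u')² dx = ∫_0^5/2 (49*x^6 - 735*x^5/2 + 15925*x^4/16 - 18375*x^3/16 + 30625*x^2/64) dx. Term by term:
    ∫_0^5/2 49*x^6 dx = 546875/128;  ∫_0^5/2 -735*x^5/2 dx = -3828125/256;  ∫_0^5/2 15925*x^4/16 dx = 9953125/512;
    ∫_0^5/2 -18375*x^3/16 dx = -11484375/1024;  ∫_0^5/2 30625*x^2/64 dx = 3828125/1536.
  Sum: 546875/128 − 3828125/256 + 9953125/512 − 11484375/1024 + 3828125/1536 = 109375/3072.
∫_0^5/2 u² dx = 2734375/147456, so ||u||_L² = 625*sqrt(7)/384.
∫_0^5/2 (u')² dx = 109375/3072, so ||u'||_L² = 125*sqrt(21)/96.
Ratio ||u||_L² / ||u'||_L² = 5*sqrt(3)/12.
Sharp Poincaré constant on H^1_0(0, 5/2) is C_P = L/π = 5/(2*π), achieved by sin(2*π/5·x).
A polynomial bump cannot attain the sharp Poincaré constant (only the first sine eigenfunction does), so the ratio is strictly less than C_P, consistent with ||u||_L² ≤ C_P ||u'||_L².


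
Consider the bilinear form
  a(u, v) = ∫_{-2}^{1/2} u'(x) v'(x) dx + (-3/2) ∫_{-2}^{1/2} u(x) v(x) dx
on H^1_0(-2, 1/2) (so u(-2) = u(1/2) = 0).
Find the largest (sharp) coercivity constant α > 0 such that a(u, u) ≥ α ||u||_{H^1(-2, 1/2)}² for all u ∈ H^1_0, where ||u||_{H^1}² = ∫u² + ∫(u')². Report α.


α = (-75 + 8*π^2)/(2*(25 + 4*π^2))

Coercivity of a(·,·) on H^1_0(-2, 1/2) means a(u, u) ≥ α ||u||_{H^1}² for every u ∈ H^1_0.
The interval has length L = 5/2, and Poincaré/coercivity depend only on L. Here a(u, u) = ∫(u')² + (-3/2)·∫u².
Here c = -3/2 < 0 with |c| < (π/L)² = 4*π^2/25, so coercivity still holds. The condition a(u,u) ≥ α||u||_{H^1}² reads (1−α)∫(u')² ≥ (α−c)∫u². Any admissible α is ≤ 1 (rapidly oscillating u have ∫u²/∫(u')² → 0), and α = 1 would force 0 ≥ (1−c)∫u², impossible since c < 1; so 1−α > 0. By the sharp Poincaré inequality on H^1_0 of an interval of length L, ∫(u')² ≥ (π/L)²∫u² with equality for the first sine mode sin(π(x−x₀)/L) (x₀ the left endpoint), so the inequality holds for all u iff (1−α)(π/L)² ≥ α − c, i.e. α ≤ ((π/L)² + c)/((π/L)² + 1) = (1 + c(L/π)²)/(1 + (L/π)²). (Direct route, valid since c ≤ 0: Poincaré gives c∫u² ≥ c(L/π)²∫(u')², so a(u,u) ≥ (1 + c(L/π)²)∫(u')², while ||u||_{H^1}² ≤ (1 + (L/π)²)∫(u')²; dividing yields the same α.) With (π/L)² = 4*π^2/25 and c = -3/2, the largest admissible constant is α = ((π/L)² + c)/((π/L)² + 1).
Simplifying, α = (-75 + 8*π^2)/(2*(25 + 4*π^2)).


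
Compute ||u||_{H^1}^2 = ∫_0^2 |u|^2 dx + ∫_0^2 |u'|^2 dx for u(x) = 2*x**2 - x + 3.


||u||_{H^1}^2 = 1184/15

The H^1 norm (squared) on an interval (0, L) is
  ||u||_{H^1}^2 = ∫_0^L u(x)^2 dx + ∫_0^L u'(x)^2 dx.
Compute u'(x) = 4*x - 1.
Then u(x)^2 = 4*x**4 - 4*x**3 + 13*x**2 - 6*x + 9 and u'(x)^2 = 16*x**2 - 8*x + 1.
Integrate each monomial from 0 to 2 using ∫_0^2 c·x^n dx = c·2^(n+1)/(n+1):
  ∫_0^2 u(x)^2 dx = ∫_0^2 (4*x^4 - 4*x^3 + 13*x^2 - 6*x + 9) dx. Term by term:
    ∫_0^2 4*x^4 dx = 128/5;  ∫_0^2 -4*x^3 dx = -16;  ∫_0^2 13*x^2 dx = 104/3;
    ∫_0^2 -6*x dx = -12;  ∫_0^2 9 dx = 18.
  Sum: 128/5 − 16 + 104/3 − 12 + 18 = 754/15.
  ∫_0^2 u'(x)^2 dx = ∫_0^2 (16*x^2 - 8*x + 1) dx. Term by term:
    ∫_0^2 16*x^2 dx = 128/3;  ∫_0^2 -8*x dx = -16;  ∫_0^2 1 dx = 2.
  Sum: 128/3 − 16 + 2 = 86/3.
Adding: ||u||_{H^1}^2 = 754/15 + 86/3 = 1184/15.


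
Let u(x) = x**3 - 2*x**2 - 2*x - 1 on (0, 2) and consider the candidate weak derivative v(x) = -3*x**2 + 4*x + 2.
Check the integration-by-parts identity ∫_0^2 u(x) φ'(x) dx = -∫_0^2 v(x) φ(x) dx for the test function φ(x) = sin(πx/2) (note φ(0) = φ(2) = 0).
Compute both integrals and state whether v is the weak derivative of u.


LHS = 96/π^3, RHS = -96/π^3. No, v is not the weak derivative of u.

u(x) = x**3 - 2*x**2 - 2*x - 1, classical derivative u'(x) = 3*x**2 - 4*x - 2.
φ(x) = sin(πx/2), so φ'(x) = π*cos(π*x/2)/2.
Note φ(0) = φ(2) = 0, so the boundary term u·φ vanishes.
LHS = ∫_0^2 u(x) φ'(x) dx = ∫_0^2 (π*x^3*cos(π*x/2)/2 - π*x^2*cos(π*x/2) - π*x*cos(π*x/2) - π*cos(π*x/2)/2) dx. Term by term:
  ∫_0^2 -π*cos(π*x/2)/2 dx = 0;  ∫_0^2 π*x^3*cos(π*x/2)/2 dx = -24/π + 96/π^3;  ∫_0^2 -π*x*cos(π*x/2) dx = 8/π;
  ∫_0^2 -π*x^2*cos(π*x/2) dx = 16/π.
Sum: 0 + -24/π + 96/π^3 + 8/π + 16/π = 96/π^3.
So LHS = 96/π^3.
∫_0^2 v(x) φ(x) dx = ∫_0^2 (-3*x^2*sin(π*x/2) + 4*x*sin(π*x/2) + 2*sin(π*x/2)) dx. Term by term:
  ∫_0^2 2*sin(π*x/2) dx = 8/π;  ∫_0^2 -3*x^2*sin(π*x/2) dx = -24/π + 96/π^3;  ∫_0^2 4*x*sin(π*x/2) dx = 16/π.
Sum: 8/π + -24/π + 96/π^3 + 16/π = 96/π^3.
So RHS = -∫_0^2 v(x) φ(x) dx = -96/π^3.
LHS − RHS = 192/π^3 ≠ 0, so the identity fails.
(For a valid weak derivative the identity must hold for EVERY test function, in particular this one. The failure shows v is NOT the weak derivative of u.)
Correct weak derivative would be u'(x) = 3*x**2 - 4*x - 2.


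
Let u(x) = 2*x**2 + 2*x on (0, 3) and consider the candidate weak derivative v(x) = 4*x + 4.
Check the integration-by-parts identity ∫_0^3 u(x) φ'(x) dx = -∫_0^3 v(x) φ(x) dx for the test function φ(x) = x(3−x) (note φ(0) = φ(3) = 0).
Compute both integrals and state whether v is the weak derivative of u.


LHS = -36, RHS = -45. No, v is not the weak derivative of u.

u(x) = 2*x**2 + 2*x, classical derivative u'(x) = 4*x + 2.
φ(x) = x(3−x), so φ'(x) = 3 - 2*x.
Note φ(0) = φ(3) = 0, so the boundary term u·φ vanishes.
LHS = ∫_0^3 u(x) φ'(x) dx = ∫_0^3 (-4*x^3 + 2*x^2 + 6*x) dx. Term by term:
  ∫_0^3 -4*x^3 dx = -81;  ∫_0^3 2*x^2 dx = 18;  ∫_0^3 6*x dx = 27.
Sum: -81 + 18 + 27 = -36.
So LHS = -36.
∫_0^3 v(x) φ(x) dx = ∫_0^3 (-4*x^3 + 8*x^2 + 12*x) dx. Term by term:
  ∫_0^3 -4*x^3 dx = -81;  ∫_0^3 8*x^2 dx = 72;  ∫_0^3 12*x dx = 54.
Sum: -81 + 72 + 54 = 45.
So RHS = -∫_0^3 v(x) φ(x) dx = -45.
LHS − RHS = 9 ≠ 0, so the identity fails.
(For a valid weak derivative the identity must hold for EVERY test function, in particular this one. The failure shows v is NOT the weak derivative of u.)
Correct weak derivative would be u'(x) = 4*x + 2.


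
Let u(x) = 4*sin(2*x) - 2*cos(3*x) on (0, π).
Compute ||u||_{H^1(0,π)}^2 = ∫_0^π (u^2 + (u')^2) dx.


||u||_{H^1(0,π)}^2 = 128 + 60*π

u'(x) = 6*sin(3*x) + 8*cos(2*x).
Expand u² and (u')² and integrate term by term on (0, π), using: for integers n ≥ 1, ∫_0^π sin²(nx) dx = ∫_0^π cos²(nx) dx = π/2; for n ≠ n', ∫_0^π sin(nx)sin(n'x) dx = ∫_0^π cos(nx)cos(n'x) dx = 0; and by product-to-sum, ∫_0^π sin(nx)cos(n'x) dx = ½∫_0^π [sin((n+n')x) + sin((n−n')x)] dx, which is 0 when n+n' is even and 2n/(n²−n'²) when n+n' is odd (it need not vanish on (0, π)).
  u² squared terms: (-2)²·∫cos(3x)² dx = 4·π/2 = 2*π;  (4)²·∫sin(2x)² dx = 16·π/2 = 8*π.
  u² cross terms: 2·(-2)·(4)·∫cos(3x)·sin(2x) dx = -16·(-4/5) = 64/5.
  So ∫_0^π u² dx = 2*π + 8*π + 64/5 = 64/5 + 10*π.
  (u')² squared terms: (6)²·∫sin(3x)² dx = 36·π/2 = 18*π;  (8)²·∫cos(2x)² dx = 64·π/2 = 32*π.
  (u')² cross terms: 2·(6)·(8)·∫sin(3x)·cos(2x) dx = 96·(6/5) = 576/5.
  So ∫_0^π (u')² dx = 18*π + 32*π + 576/5 = 576/5 + 50*π.
||u||_{H^1}^2 = (64/5 + 10*π) + (576/5 + 50*π) = 128 + 60*π.


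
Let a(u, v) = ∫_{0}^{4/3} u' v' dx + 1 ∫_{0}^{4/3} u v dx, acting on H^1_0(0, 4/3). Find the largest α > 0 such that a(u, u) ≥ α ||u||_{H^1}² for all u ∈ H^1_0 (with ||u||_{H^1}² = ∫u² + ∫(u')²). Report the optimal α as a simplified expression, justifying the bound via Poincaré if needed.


α = 1

Coercivity of a(·,·) on H^1_0(0, 4/3) means a(u, u) ≥ α ||u||_{H^1}² for every u ∈ H^1_0.
The interval has length L = 4/3, and Poincaré/coercivity depend only on L. Here a(u, u) = ∫(u')² + (1)·∫u².
Here c = 1 ≥ 1, so a(u,u) = ∫(u')² + c∫u² ≥ ∫(u')² + ∫u² = ||u||_{H^1}², i.e. α = 1 works. No larger α is possible: a(u,u) ≥ α||u||_{H^1}² means (1−α)∫(u')² ≥ (α−c)∫u², and for the modes u_n = sin(nπ(x−x₀)/L) (x₀ the left endpoint) one has ∫u_n²/∫(u_n')² = (L/(nπ))² → 0, so a(u_n,u_n)/||u_n||_{H^1}² → 1. Hence the optimal constant is α = 1.
Therefore α = 1.


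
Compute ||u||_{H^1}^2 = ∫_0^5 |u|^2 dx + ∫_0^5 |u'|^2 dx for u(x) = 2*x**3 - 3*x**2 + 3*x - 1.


||u||_{H^1}^2 = 524725/14

The H^1 norm (squared) on an interval (0, L) is
  ||u||_{H^1}^2 = ∫_0^L u(x)^2 dx + ∫_0^L u'(x)^2 dx.
Compute u'(x) = 6*x**2 - 6*x + 3.
Then u(x)^2 = 4*x**6 - 12*x**5 + 21*x**4 - 22*x**3 + 15*x**2 - 6*x + 1 and u'(x)^2 = 36*x**4 - 72*x**3 + 72*x**2 - 36*x + 9.
Integrate each monomial from 0 to 5 using ∫_0^5 c·x^n dx = c·5^(n+1)/(n+1):
  ∫_0^5 u(x)^2 dx = ∫_0^5 (4*x^6 - 12*x^5 + 21*x^4 - 22*x^3 + 15*x^2 - 6*x + 1) dx. Term by term:
    ∫_0^5 4*x^6 dx = 312500/7;  ∫_0^5 -12*x^5 dx = -31250;  ∫_0^5 21*x^4 dx = 13125;
    ∫_0^5 -22*x^3 dx = -6875/2;  ∫_0^5 15*x^2 dx = 625;  ∫_0^5 -6*x dx = -75;
    ∫_0^5 1 dx = 5.
  Sum: 312500/7 − 31250 + 13125 − 6875/2 + 625 − 75 + 5 = 330895/14.
  ∫_0^5 u'(x)^2 dx = ∫_0^5 (36*x^4 - 72*x^3 + 72*x^2 - 36*x + 9) dx. Term by term:
    ∫_0^5 36*x^4 dx = 22500;  ∫_0^5 -72*x^3 dx = -11250;  ∫_0^5 72*x^2 dx = 3000;
    ∫_0^5 -36*x dx = -450;  ∫_0^5 9 dx = 45.
  Sum: 22500 − 11250 + 3000 − 450 + 45 = 13845.
Adding: ||u||_{H^1}^2 = 330895/14 + 13845 = 524725/14.


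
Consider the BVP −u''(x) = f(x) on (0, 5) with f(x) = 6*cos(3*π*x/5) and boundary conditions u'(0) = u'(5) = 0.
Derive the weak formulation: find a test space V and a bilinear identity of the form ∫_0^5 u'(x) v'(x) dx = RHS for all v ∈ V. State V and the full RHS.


V = H^1(0, 5) (no boundary constraint on v; u is determined up to an additive constant); weak form: ∫_0^5 u'v' dx = ∫_0^5 (6*cos(3*π*x/5)) v dx for all v ∈ V.

Multiply both sides by a test function v and integrate from 0 to 5:
  ∫_0^5 −u''(x) v(x) dx = ∫_0^5 f(x) v(x) dx.
Integrate the LHS by parts once:
  ∫_0^5 −u'' v dx = −[u'(x) v(x)]_0^5 + ∫_0^5 u'(x) v'(x) dx.
Thus ∫_0^5 u'(x) v'(x) dx = ∫_0^5 f(x) v(x) dx + [u'(x) v(x)]_0^5.
Choose V so that boundary terms are either known or forced to vanish.
u has homogeneous Neumann: u'(0) = u'(5) = 0. So [u' v]_0^5 = 0·v(5) − 0·v(0) = 0 for any v; take V = H^1(0, 5).
Weak formulation: find u (satisfying any essential BC) such that ∫_0^5 u'(x) v'(x) dx = ∫_0^5 f v dx for all v ∈ V (homogeneous Neumann, so boundary terms vanish).
Substituting f(x) = 6*cos(3*π*x/5), the right-hand side is ∫_0^5 (6*cos(3*π*x/5)) v dx.
Compatibility check (pure Neumann): taking v ≡ 1 ∈ V gives 0 = ∫_0^5 f dx + (0) − (0), i.e. ∫_0^5 f dx must equal u'(0) − u'(5) = 0. Indeed ∫_0^5 (6*cos(3*π*x/5)) dx = 0, so the data are compatible. The solution is then unique only up to an additive constant (fix it e.g. by requiring ∫_0^5 u dx = 0).


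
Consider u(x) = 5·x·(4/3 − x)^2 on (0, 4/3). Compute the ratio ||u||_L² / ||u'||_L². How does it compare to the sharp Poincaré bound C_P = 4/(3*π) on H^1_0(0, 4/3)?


||u||_L² / ||u'||_L² = 2*sqrt(14)/21 < C_P = 4/(3*π).

u(x) = 5·x·(4/3 − x)^2, so u'(x) = 15*x^2 - 80*x/3 + 80/9.
u(x) = 5·x·(4/3 − x)^2 vanishes at x = 0 and x = 4/3, so u ∈ H^1_0(0, 4/3). Differentiate via the product rule and integrate the resulting polynomials term by term.
  ∫_0^4/3 u² dx = ∫_0^4/3 (25*x^6 - 400*x^5/3 + 800*x^4/3 - 6400*x^3/27 + 6400*x^2/81) dx. Term by term:
    ∫_0^4/3 25*x^6 dx = 409600/15309;  ∫_0^4/3 -400*x^5/3 dx = -819200/6561;  ∫_0^4/3 800*x^4/3 dx = 163840/729;
    ∫_0^4/3 -6400*x^3/27 dx = -409600/2187;  ∫_0^4/3 6400*x^2/81 dx = 409600/6561.
  Sum: 409600/15309 − 819200/6561 + 163840/729 − 409600/2187 + 409600/6561 = 81920/45927.
  ∫_0^4/3 (u')² dx = ∫_0^4/3 (225*x^4 - 800*x^3 + 8800*x^2/9 - 12800*x/27 + 6400/81) dx. Term by term:
    ∫_0^4/3 225*x^4 dx = 5120/27;  ∫_0^4/3 -800*x^3 dx = -51200/81;  ∫_0^4/3 8800*x^2/9 dx = 563200/729;
    ∫_0^4/3 -12800*x/27 dx = -102400/243;  ∫_0^4/3 6400/81 dx = 25600/243.
  Sum: 5120/27 − 51200/81 + 563200/729 − 102400/243 + 25600/243 = 10240/729.
∫_0^4/3 u² dx = 81920/45927, so ||u||_L² = 128*sqrt(35)/567.
∫_0^4/3 (u')² dx = 10240/729, so ||u'||_L² = 32*sqrt(10)/27.
Ratio ||u||_L² / ||u'||_L² = 2*sqrt(14)/21.
Sharp Poincaré constant on H^1_0(0, 4/3) is C_P = L/π = 4/(3*π), achieved by sin(3*π/4·x).
A polynomial bump cannot attain the sharp Poincaré constant (only the first sine eigenfunction does), so the ratio is strictly less than C_P, consistent with ||u||_L² ≤ C_P ||u'||_L².


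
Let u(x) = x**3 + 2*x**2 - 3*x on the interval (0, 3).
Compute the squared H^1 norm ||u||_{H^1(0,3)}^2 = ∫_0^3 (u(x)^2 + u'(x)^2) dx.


||u||_{H^1}^2 = 47727/35

The H^1 norm (squared) on an interval (0, L) is
  ||u||_{H^1}^2 = ∫_0^L u(x)^2 dx + ∫_0^L u'(x)^2 dx.
Compute u'(x) = 3*x**2 + 4*x - 3.
Then u(x)^2 = x**6 + 4*x**5 - 2*x**4 - 12*x**3 + 9*x**2 and u'(x)^2 = 9*x**4 + 24*x**3 - 2*x**2 - 24*x + 9.
Integrate each monomial from 0 to 3 using ∫_0^3 c·x^n dx = c·3^(n+1)/(n+1):
  ∫_0^3 u(x)^2 dx = ∫_0^3 (x^6 + 4*x^5 - 2*x^4 - 12*x^3 + 9*x^2) dx. Term by term:
    ∫_0^3 x^6 dx = 2187/7;  ∫_0^3 4*x^5 dx = 486;  ∫_0^3 -2*x^4 dx = -486/5;
    ∫_0^3 -12*x^3 dx = -243;  ∫_0^3 9*x^2 dx = 81.
  Sum: 2187/7 + 486 − 486/5 − 243 + 81 = 18873/35.
  ∫_0^3 u'(x)^2 dx = ∫_0^3 (9*x^4 + 24*x^3 - 2*x^2 - 24*x + 9) dx. Term by term:
    ∫_0^3 9*x^4 dx = 2187/5;  ∫_0^3 24*x^3 dx = 486;  ∫_0^3 -2*x^2 dx = -18;
    ∫_0^3 -24*x dx = -108;  ∫_0^3 9 dx = 27.
  Sum: 2187/5 + 486 − 18 − 108 + 27 = 4122/5.
Adding: ||u||_{H^1}^2 = 18873/35 + 4122/5 = 47727/35.


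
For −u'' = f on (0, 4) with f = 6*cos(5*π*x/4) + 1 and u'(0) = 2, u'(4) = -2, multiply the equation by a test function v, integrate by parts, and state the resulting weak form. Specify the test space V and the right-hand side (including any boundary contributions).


V = H^1(0, 4) (v unrestricted at boundary; u is determined up to an additive constant); weak form: ∫_0^4 u'v' dx = ∫_0^4 (6*cos(5*π*x/4) + 1) v dx − 2·v(4) − 2·v(0) for all v ∈ V.

Multiply both sides by a test function v and integrate from 0 to 4:
  ∫_0^4 −u''(x) v(x) dx = ∫_0^4 f(x) v(x) dx.
Integrate the LHS by parts once:
  ∫_0^4 −u'' v dx = −[u'(x) v(x)]_0^4 + ∫_0^4 u'(x) v'(x) dx.
Thus ∫_0^4 u'(x) v'(x) dx = ∫_0^4 f(x) v(x) dx + [u'(x) v(x)]_0^4.
Choose V so that boundary terms are either known or forced to vanish.
u has inhomogeneous Neumann u'(0) = 2, u'(4) = -2. [u' v]_0^4 = (-2)·v(4) − (2)·v(0) = − 2·v(4) − 2·v(0). Take V = H^1(0, 4); boundary term becomes part of RHS.
Weak formulation: find u (satisfying any essential BC) such that ∫_0^4 u'(x) v'(x) dx = ∫_0^4 f v dx − 2·v(4) − 2·v(0) for all v ∈ V (Neumann data are natural BCs: they enter the RHS as boundary terms).
Substituting f(x) = 6*cos(5*π*x/4) + 1, the right-hand side is ∫_0^4 (6*cos(5*π*x/4) + 1) v dx − 2·v(4) − 2·v(0).
Compatibility check (pure Neumann): taking v ≡ 1 ∈ V gives 0 = ∫_0^4 f dx + (-2) − (2), i.e. ∫_0^4 f dx must equal u'(0) − u'(4) = 4. Indeed ∫_0^4 (6*cos(5*π*x/4) + 1) dx = 4, so the data are compatible. The solution is then unique only up to an additive constant (fix it e.g. by requiring ∫_0^4 u dx = 0).


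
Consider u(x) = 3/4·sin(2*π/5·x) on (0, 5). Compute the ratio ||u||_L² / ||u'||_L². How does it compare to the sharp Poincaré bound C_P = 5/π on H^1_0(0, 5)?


||u||_L² / ||u'||_L² = 5/(2*π) < C_P = 5/π.

u(x) = 3/4·sin(2*π/5·x), so u'(x) = 3*π*cos(2*π*x/5)/10.
Writing u(x) = A·sin(kπx/L) with A = 3/4 and k = 2, use ∫_0^L sin²(kπx/L) dx = L/2 and ∫_0^L cos²(kπx/L) dx = L/2.
u² = 9/16·sin²(2*π/5·x) and (u')² = 9*π^2/100·cos²(2*π/5·x), and each of sin², cos² integrates to L/2 = 5/2 over (0, 5).
∫_0^5 u² dx = 45/32, so ||u||_L² = 3*sqrt(10)/8.
∫_0^5 (u')² dx = 9*π^2/40, so ||u'||_L² = 3*sqrt(10)*π/20.
Ratio ||u||_L² / ||u'||_L² = 5/(2*π).
Sharp Poincaré constant on H^1_0(0, 5) is C_P = L/π = 5/π, achieved by sin(π/5·x).
This is the k = 2 harmonic; the ratio L/(kπ) is strictly less than C_P = L/π, consistent with the sharp inequality ||u||_L² ≤ C_P ||u'||_L².


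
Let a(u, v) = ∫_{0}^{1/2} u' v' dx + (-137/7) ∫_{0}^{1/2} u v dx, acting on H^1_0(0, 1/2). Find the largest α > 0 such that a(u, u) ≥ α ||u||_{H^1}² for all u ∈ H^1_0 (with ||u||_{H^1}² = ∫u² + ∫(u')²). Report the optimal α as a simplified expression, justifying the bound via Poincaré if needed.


α = (-137 + 28*π^2)/(7*(1 + 4*π^2))

Coercivity of a(·,·) on H^1_0(0, 1/2) means a(u, u) ≥ α ||u||_{H^1}² for every u ∈ H^1_0.
The interval has length L = 1/2, and Poincaré/coercivity depend only on L. Here a(u, u) = ∫(u')² + (-137/7)·∫u².
Here c = -137/7 < 0 with |c| < (π/L)² = 4*π^2, so coercivity still holds. The condition a(u,u) ≥ α||u||_{H^1}² reads (1−α)∫(u')² ≥ (α−c)∫u². Any admissible α is ≤ 1 (rapidly oscillating u have ∫u²/∫(u')² → 0), and α = 1 would force 0 ≥ (1−c)∫u², impossible since c < 1; so 1−α > 0. By the sharp Poincaré inequality on H^1_0 of an interval of length L, ∫(u')² ≥ (π/L)²∫u² with equality for the first sine mode sin(π(x−x₀)/L) (x₀ the left endpoint), so the inequality holds for all u iff (1−α)(π/L)² ≥ α − c, i.e. α ≤ ((π/L)² + c)/((π/L)² + 1) = (1 + c(L/π)²)/(1 + (L/π)²). (Direct route, valid since c ≤ 0: Poincaré gives c∫u² ≥ c(L/π)²∫(u')², so a(u,u) ≥ (1 + c(L/π)²)∫(u')², while ||u||_{H^1}² ≤ (1 + (L/π)²)∫(u')²; dividing yields the same α.) With (π/L)² = 4*π^2 and c = -137/7, the largest admissible constant is α = ((π/L)² + c)/((π/L)² + 1).
Simplifying, α = (-137 + 28*π^2)/(7*(1 + 4*π^2)).


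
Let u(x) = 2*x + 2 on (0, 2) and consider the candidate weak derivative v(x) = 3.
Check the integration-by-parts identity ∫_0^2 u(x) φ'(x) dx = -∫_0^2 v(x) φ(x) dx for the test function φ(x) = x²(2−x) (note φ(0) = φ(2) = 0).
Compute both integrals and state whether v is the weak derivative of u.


LHS = -8/3, RHS = -4. No, v is not the weak derivative of u.

u(x) = 2*x + 2, classical derivative u'(x) = 2.
φ(x) = x²(2−x), so φ'(x) = x*(4 - 3*x).
Note φ(0) = φ(2) = 0, so the boundary term u·φ vanishes.
LHS = ∫_0^2 u(x) φ'(x) dx = ∫_0^2 (-6*x^3 + 2*x^2 + 8*x) dx. Term by term:
  ∫_0^2 -6*x^3 dx = -24;  ∫_0^2 2*x^2 dx = 16/3;  ∫_0^2 8*x dx = 16.
Sum: -24 + 16/3 + 16 = -8/3.
So LHS = -8/3.
∫_0^2 v(x) φ(x) dx = ∫_0^2 (-3*x^3 + 6*x^2) dx. Term by term:
  ∫_0^2 -3*x^3 dx = -12;  ∫_0^2 6*x^2 dx = 16.
Sum: -12 + 16 = 4.
So RHS = -∫_0^2 v(x) φ(x) dx = -4.
LHS − RHS = 4/3 ≠ 0, so the identity fails.
(For a valid weak derivative the identity must hold for EVERY test function, in particular this one. The failure shows v is NOT the weak derivative of u.)
Correct weak derivative would be u'(x) = 2.


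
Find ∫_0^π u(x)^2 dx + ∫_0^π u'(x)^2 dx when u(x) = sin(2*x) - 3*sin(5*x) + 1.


||u||_{H^1(0,π)}^2 = -12/5 + 241*π/2

u'(x) = 2*cos(2*x) - 15*cos(5*x).
Expand u² and (u')² and integrate term by term on (0, π), using: for integers n ≥ 1, ∫_0^π sin²(nx) dx = ∫_0^π cos²(nx) dx = π/2; for n ≠ n', ∫_0^π sin(nx)sin(n'x) dx = ∫_0^π cos(nx)cos(n'x) dx = 0; and by product-to-sum, ∫_0^π sin(nx)cos(n'x) dx = ½∫_0^π [sin((n+n')x) + sin((n−n')x)] dx, which is 0 when n+n' is even and 2n/(n²−n'²) when n+n' is odd (it need not vanish on (0, π)). For the constant mode: ∫_0^π 1 dx = π, ∫_0^π cos(nx) dx = 0, ∫_0^π sin(nx) dx = (1−(−1)^n)/n.
  u² squared terms: (1)²·∫1 dx = 1·π = π;  (-3)²·∫sin(5x)² dx = 9·π/2 = 9*π/2;  (1)²·∫sin(2x)² dx = 1·π/2 = π/2.
  u² cross terms: 2·(1)·(-3)·∫1·sin(5x) dx = -6·(2/5) = -12/5;  2·(1)·(1)·∫1·sin(2x) dx = 2·(0) = 0;  2·(-3)·(1)·∫sin(5x)·sin(2x) dx = -6·(0) = 0.
  So ∫_0^π u² dx = π + 9*π/2 + π/2 − 12/5 + 0 + 0 = -12/5 + 6*π.
  (u')² squared terms: (-15)²·∫cos(5x)² dx = 225·π/2 = 225*π/2;  (2)²·∫cos(2x)² dx = 4·π/2 = 2*π.
  (u')² cross terms: 2·(-15)·(2)·∫cos(5x)·cos(2x) dx = -60·(0) = 0.
  So ∫_0^π (u')² dx = 225*π/2 + 2*π + 0 = 229*π/2.
||u||_{H^1}^2 = (-12/5 + 6*π) + (229*π/2) = -12/5 + 241*π/2.


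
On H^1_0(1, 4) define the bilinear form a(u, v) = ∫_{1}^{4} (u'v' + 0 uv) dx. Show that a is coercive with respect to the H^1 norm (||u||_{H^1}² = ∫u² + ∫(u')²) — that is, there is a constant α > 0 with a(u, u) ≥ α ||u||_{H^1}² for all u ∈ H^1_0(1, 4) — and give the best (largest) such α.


α = π^2/(9 + π^2)

Coercivity of a(·,·) on H^1_0(1, 4) means a(u, u) ≥ α ||u||_{H^1}² for every u ∈ H^1_0.
The interval has length L = 3, and Poincaré/coercivity depend only on L. Here a(u, u) = ∫(u')² + (0)·∫u².
Here c = 0, so a(u,u) = ∫(u')² alone. The condition a(u,u) ≥ α||u||_{H^1}² reads (1−α)∫(u')² ≥ (α−c)∫u². Any admissible α is ≤ 1 (rapidly oscillating u have ∫u²/∫(u')² → 0), and α = 1 would force 0 ≥ (1−c)∫u², impossible since c < 1; so 1−α > 0. By the sharp Poincaré inequality on H^1_0 of an interval of length L, ∫(u')² ≥ (π/L)²∫u² with equality for the first sine mode sin(π(x−x₀)/L) (x₀ the left endpoint), so the inequality holds for all u iff (1−α)(π/L)² ≥ α − c, i.e. α ≤ ((π/L)² + c)/((π/L)² + 1) = (1 + c(L/π)²)/(1 + (L/π)²). (Direct route, valid since c ≤ 0: Poincaré gives c∫u² ≥ c(L/π)²∫(u')², so a(u,u) ≥ (1 + c(L/π)²)∫(u')², while ||u||_{H^1}² ≤ (1 + (L/π)²)∫(u')²; dividing yields the same α.) With (π/L)² = π^2/9 and c = 0, the largest admissible constant is α = ((π/L)² + c)/((π/L)² + 1).
Simplifying, α = π^2/(9 + π^2).


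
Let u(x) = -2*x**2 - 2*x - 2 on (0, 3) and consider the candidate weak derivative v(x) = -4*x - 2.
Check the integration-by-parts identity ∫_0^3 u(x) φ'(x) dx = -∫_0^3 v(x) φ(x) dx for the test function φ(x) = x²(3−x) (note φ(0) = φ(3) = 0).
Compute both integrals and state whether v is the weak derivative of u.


LHS = 621/10, RHS = 621/10. Yes, v = u' weakly.

u(x) = -2*x**2 - 2*x - 2, classical derivative u'(x) = -4*x - 2.
φ(x) = x²(3−x), so φ'(x) = 3*x*(2 - x).
Note φ(0) = φ(3) = 0, so the boundary term u·φ vanishes.
LHS = ∫_0^3 u(x) φ'(x) dx = ∫_0^3 (6*x^4 - 6*x^3 - 6*x^2 - 12*x) dx. Term by term:
  ∫_0^3 6*x^4 dx = 1458/5;  ∫_0^3 -6*x^3 dx = -243/2;  ∫_0^3 -6*x^2 dx = -54;
  ∫_0^3 -12*x dx = -54.
Sum: 1458/5 − 243/2 − 54 − 54 = 621/10.
So LHS = 621/10.
∫_0^3 v(x) φ(x) dx = ∫_0^3 (4*x^4 - 10*x^3 - 6*x^2) dx. Term by term:
  ∫_0^3 4*x^4 dx = 972/5;  ∫_0^3 -10*x^3 dx = -405/2;  ∫_0^3 -6*x^2 dx = -54.
Sum: 972/5 − 405/2 − 54 = -621/10.
So RHS = -∫_0^3 v(x) φ(x) dx = 621/10.
LHS = RHS, so the identity holds for this test φ.
Moreover u is smooth here and v(x) = u'(x) = -4*x - 2 pointwise, so the identity holds for every test function. Hence v is the weak derivative of u.


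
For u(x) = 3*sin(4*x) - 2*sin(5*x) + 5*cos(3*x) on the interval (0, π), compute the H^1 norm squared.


||u||_{H^1(0,π)}^2 = 2400/7 + 507*π/2

u'(x) = -15*sin(3*x) + 12*cos(4*x) - 10*cos(5*x).
Expand u² and (u')² and integrate term by term on (0, π), using: for integers n ≥ 1, ∫_0^π sin²(nx) dx = ∫_0^π cos²(nx) dx = π/2; for n ≠ n', ∫_0^π sin(nx)sin(n'x) dx = ∫_0^π cos(nx)cos(n'x) dx = 0; and by product-to-sum, ∫_0^π sin(nx)cos(n'x) dx = ½∫_0^π [sin((n+n')x) + sin((n−n')x)] dx, which is 0 when n+n' is even and 2n/(n²−n'²) when n+n' is odd (it need not vanish on (0, π)).
  u² squared terms: (-2)²·∫sin(5x)² dx = 4·π/2 = 2*π;  (3)²·∫sin(4x)² dx = 9·π/2 = 9*π/2;  (5)²·∫cos(3x)² dx = 25·π/2 = 25*π/2.
  u² cross terms: 2·(-2)·(3)·∫sin(5x)·sin(4x) dx = -12·(0) = 0;  2·(-2)·(5)·∫sin(5x)·cos(3x) dx = -20·(0) = 0;  2·(3)·(5)·∫sin(4x)·cos(3x) dx = 30·(8/7) = 240/7.
  So ∫_0^π u² dx = 2*π + 9*π/2 + 25*π/2 + 0 + 0 + 240/7 = 240/7 + 19*π.
  (u')² squared terms: (-15)²·∫sin(3x)² dx = 225·π/2 = 225*π/2;  (-10)²·∫cos(5x)² dx = 100·π/2 = 50*π;  (12)²·∫cos(4x)² dx = 144·π/2 = 72*π.
  (u')² cross terms: 2·(-15)·(-10)·∫sin(3x)·cos(5x) dx = 300·(0) = 0;  2·(-15)·(12)·∫sin(3x)·cos(4x) dx = -360·(-6/7) = 2160/7;  2·(-10)·(12)·∫cos(5x)·cos(4x) dx = -240·(0) = 0.
  So ∫_0^π (u')² dx = 225*π/2 + 50*π + 72*π + 0 + 2160/7 + 0 = 2160/7 + 469*π/2.
||u||_{H^1}^2 = (240/7 + 19*π) + (2160/7 + 469*π/2) = 2400/7 + 507*π/2.


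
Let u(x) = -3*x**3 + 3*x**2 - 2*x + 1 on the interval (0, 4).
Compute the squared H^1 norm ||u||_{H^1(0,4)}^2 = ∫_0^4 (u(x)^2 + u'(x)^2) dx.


||u||_{H^1}^2 = 2430548/105

The H^1 norm (squared) on an interval (0, L) is
  ||u||_{H^1}^2 = ∫_0^L u(x)^2 dx + ∫_0^L u'(x)^2 dx.
Compute u'(x) = -9*x**2 + 6*x - 2.
Then u(x)^2 = 9*x**6 - 18*x**5 + 21*x**4 - 18*x**3 + 10*x**2 - 4*x + 1 and u'(x)^2 = 81*x**4 - 108*x**3 + 72*x**2 - 24*x + 4.
Integrate each monomial from 0 to 4 using ∫_0^4 c·x^n dx = c·4^(n+1)/(n+1):
  ∫_0^4 u(x)^2 dx = ∫_0^4 (9*x^6 - 18*x^5 + 21*x^4 - 18*x^3 + 10*x^2 - 4*x + 1) dx. Term by term:
    ∫_0^4 9*x^6 dx = 147456/7;  ∫_0^4 -18*x^5 dx = -12288;  ∫_0^4 21*x^4 dx = 21504/5;
    ∫_0^4 -18*x^3 dx = -1152;  ∫_0^4 10*x^2 dx = 640/3;  ∫_0^4 -4*x dx = -32;
    ∫_0^4 1 dx = 4.
  Sum: 147456/7 − 12288 + 21504/5 − 1152 + 640/3 − 32 + 4 = 1271684/105.
  ∫_0^4 u'(x)^2 dx = ∫_0^4 (81*x^4 - 108*x^3 + 72*x^2 - 24*x + 4) dx. Term by term:
    ∫_0^4 81*x^4 dx = 82944/5;  ∫_0^4 -108*x^3 dx = -6912;  ∫_0^4 72*x^2 dx = 1536;
    ∫_0^4 -24*x dx = -192;  ∫_0^4 4 dx = 16.
  Sum: 82944/5 − 6912 + 1536 − 192 + 16 = 55184/5.
Adding: ||u||_{H^1}^2 = 1271684/105 + 55184/5 = 2430548/105.


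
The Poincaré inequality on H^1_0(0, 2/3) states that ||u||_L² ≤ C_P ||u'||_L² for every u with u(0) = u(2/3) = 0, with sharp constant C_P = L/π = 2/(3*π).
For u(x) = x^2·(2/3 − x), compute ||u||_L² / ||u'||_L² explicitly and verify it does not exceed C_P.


||u||_L² / ||u'||_L² = sqrt(14)/21 < C_P = 2/(3*π).

u(x) = x^2·(2/3 − x), so u'(x) = x*(4 - 9*x)/3.
u(x) = x^2·(2/3 − x) vanishes at x = 0 and x = 2/3, so u ∈ H^1_0(0, 2/3). Differentiate via the product rule and integrate the resulting polynomials term by term.
  ∫_0^2/3 u² dx = ∫_0^2/3 (x^6 - 4*x^5/3 + 4*x^4/9) dx. Term by term:
    ∫_0^2/3 x^6 dx = 128/15309;  ∫_0^2/3 -4*x^5/3 dx = -128/6561;  ∫_0^2/3 4*x^4/9 dx = 128/10935.
  Sum: 128/15309 − 128/6561 + 128/10935 = 128/229635.
  ∫_0^2/3 (u')² dx = ∫_0^2/3 (9*x^4 - 8*x^3 + 16*x^2/9) dx. Term by term:
    ∫_0^2/3 9*x^4 dx = 32/135;  ∫_0^2/3 -8*x^3 dx = -32/81;  ∫_0^2/3 16*x^2/9 dx = 128/729.
  Sum: 32/135 − 32/81 + 128/729 = 64/3645.
∫_0^2/3 u² dx = 128/229635, so ||u||_L² = 8*sqrt(70)/2835.
∫_0^2/3 (u')² dx = 64/3645, so ||u'||_L² = 8*sqrt(5)/135.
Ratio ||u||_L² / ||u'||_L² = sqrt(14)/21.
Sharp Poincaré constant on H^1_0(0, 2/3) is C_P = L/π = 2/(3*π), achieved by sin(3*π/2·x).
A polynomial bump cannot attain the sharp Poincaré constant (only the first sine eigenfunction does), so the ratio is strictly less than C_P, consistent with ||u||_L² ≤ C_P ||u'||_L².


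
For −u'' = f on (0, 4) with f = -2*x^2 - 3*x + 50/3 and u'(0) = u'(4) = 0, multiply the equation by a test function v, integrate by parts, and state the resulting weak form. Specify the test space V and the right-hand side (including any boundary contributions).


V = H^1(0, 4) (no boundary constraint on v; u is determined up to an additive constant); weak form: ∫_0^4 u'v' dx = ∫_0^4 (-2*x^2 - 3*x + 50/3) v dx for all v ∈ V.

Multiply both sides by a test function v and integrate from 0 to 4:
  ∫_0^4 −u''(x) v(x) dx = ∫_0^4 f(x) v(x) dx.
Integrate the LHS by parts once:
  ∫_0^4 −u'' v dx = −[u'(x) v(x)]_0^4 + ∫_0^4 u'(x) v'(x) dx.
Thus ∫_0^4 u'(x) v'(x) dx = ∫_0^4 f(x) v(x) dx + [u'(x) v(x)]_0^4.
Choose V so that boundary terms are either known or forced to vanish.
u has homogeneous Neumann: u'(0) = u'(4) = 0. So [u' v]_0^4 = 0·v(4) − 0·v(0) = 0 for any v; take V = H^1(0, 4).
Weak formulation: find u (satisfying any essential BC) such that ∫_0^4 u'(x) v'(x) dx = ∫_0^4 f v dx for all v ∈ V (homogeneous Neumann, so boundary terms vanish).
Substituting f(x) = -2*x^2 - 3*x + 50/3, the right-hand side is ∫_0^4 (-2*x^2 - 3*x + 50/3) v dx.
Compatibility check (pure Neumann): taking v ≡ 1 ∈ V gives 0 = ∫_0^4 f dx + (0) − (0), i.e. ∫_0^4 f dx must equal u'(0) − u'(4) = 0. Indeed ∫_0^4 (-2*x^2 - 3*x + 50/3) dx = 0, so the data are compatible. The solution is then unique only up to an additive constant (fix it e.g. by requiring ∫_0^4 u dx = 0).


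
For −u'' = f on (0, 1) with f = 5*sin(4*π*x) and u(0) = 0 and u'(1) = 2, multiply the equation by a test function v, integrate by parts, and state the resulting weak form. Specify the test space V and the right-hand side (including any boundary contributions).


V = {v ∈ H^1(0, 1) : v(0) = 0} (test functions vanish at x = 0 where u is specified); weak form: ∫_0^1 u'v' dx = ∫_0^1 (5*sin(4*π*x)) v dx + 2·v(1) for all v ∈ V.

Multiply both sides by a test function v and integrate from 0 to 1:
  ∫_0^1 −u''(x) v(x) dx = ∫_0^1 f(x) v(x) dx.
Integrate the LHS by parts once:
  ∫_0^1 −u'' v dx = −[u'(x) v(x)]_0^1 + ∫_0^1 u'(x) v'(x) dx.
Thus ∫_0^1 u'(x) v'(x) dx = ∫_0^1 f(x) v(x) dx + [u'(x) v(x)]_0^1.
Choose V so that boundary terms are either known or forced to vanish.
Mixed BC: u(0) = 0 (Dirichlet) and u'(1) = 2 (Neumann). Define V = {v ∈ H^1(0, 1) : v(0) = 0}. Then [u' v]_0^1 = u'(1)·v(1) − u'(0)·0 = 2·v(1).
Weak formulation: find u (satisfying any essential BC) such that ∫_0^1 u'(x) v'(x) dx = ∫_0^1 f v dx + 2·v(1) for all v ∈ V (Dirichlet at 0 absorbed into V; Neumann datum at x = 1 contributes the boundary term).
Substituting f(x) = 5*sin(4*π*x), the right-hand side is ∫_0^1 (5*sin(4*π*x)) v dx + 2·v(1).


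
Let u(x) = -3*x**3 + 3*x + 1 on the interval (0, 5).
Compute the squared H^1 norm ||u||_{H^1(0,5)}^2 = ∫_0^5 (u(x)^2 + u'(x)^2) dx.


||u||_{H^1}^2 = 1919875/14

The H^1 norm (squared) on an interval (0, L) is
  ||u||_{H^1}^2 = ∫_0^L u(x)^2 dx + ∫_0^L u'(x)^2 dx.
Compute u'(x) = 3 - 9*x**2.
Then u(x)^2 = 9*x**6 - 18*x**4 - 6*x**3 + 9*x**2 + 6*x + 1 and u'(x)^2 = 81*x**4 - 54*x**2 + 9.
Integrate each monomial from 0 to 5 using ∫_0^5 c·x^n dx = c·5^(n+1)/(n+1):
  ∫_0^5 u(x)^2 dx = ∫_0^5 (9*x^6 - 18*x^4 - 6*x^3 + 9*x^2 + 6*x + 1) dx. Term by term:
    ∫_0^5 9*x^6 dx = 703125/7;  ∫_0^5 -18*x^4 dx = -11250;  ∫_0^5 -6*x^3 dx = -1875/2;
    ∫_0^5 9*x^2 dx = 375;  ∫_0^5 6*x dx = 75;  ∫_0^5 1 dx = 5.
  Sum: 703125/7 − 11250 − 1875/2 + 375 + 75 + 5 = 1241995/14.
  ∫_0^5 u'(x)^2 dx = ∫_0^5 (81*x^4 - 54*x^2 + 9) dx. Term by term:
    ∫_0^5 81*x^4 dx = 50625;  ∫_0^5 -54*x^2 dx = -2250;  ∫_0^5 9 dx = 45.
  Sum: 50625 − 2250 + 45 = 48420.
Adding: ||u||_{H^1}^2 = 1241995/14 + 48420 = 1919875/14.
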